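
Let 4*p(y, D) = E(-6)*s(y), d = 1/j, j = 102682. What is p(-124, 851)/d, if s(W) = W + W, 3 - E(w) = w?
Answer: -57296556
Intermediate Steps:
E(w) = 3 - w
s(W) = 2*W
d = 1/102682 ≈ 9.7388e-6
p(y, D) = 9*y/2 (p(y, D) = ((3 - 1*(-6))*(2*y))/4 = ((3 + 6)*(2*y))/4 = (9*(2*y))/4 = (18*y)/4 = 9*y/2)
p(-124, 851)/d = ((9/2)*(-124))/(1/102682) = -558*102682 = -57296556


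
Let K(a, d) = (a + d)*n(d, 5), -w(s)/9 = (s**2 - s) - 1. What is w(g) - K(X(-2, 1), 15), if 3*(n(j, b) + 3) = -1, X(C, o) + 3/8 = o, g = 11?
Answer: -11147/12 ≈ -928.92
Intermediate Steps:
X(C, o) = -3/8 + o
w(s) = 9 - 9*s**2 + 9*s (w(s) = -9*((s**2 - s) - 1) = -9*(-1 + s**2 - s) = 9 - 9*s**2 + 9*s)
n(j, b) = -10/3 (n(j, b) = -3 + (1/3)*(-1) = -3 - 1/3 = -10/3)
K(a, d) = -10*a/3 - 10*d/3 (K(a, d) = (a + d)*(-10/3) = -10*a/3 - 10*d/3)
w(g) - K(X(-2, 1), 15) = (9 - 9*11**2 + 9*11) - (-10*(-3/8 + 1)/3 - 10/3*15) = (9 - 9*121 + 99) - (-10/3*5/8 - 50) = (9 - 1089 + 99) - (-25/12 - 50) = -981 - 1*(-625/12) = -981 + 625/12 = -11147/12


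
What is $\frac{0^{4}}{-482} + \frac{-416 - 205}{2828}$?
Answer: $- \frac{621}{2828} \approx -0.21959$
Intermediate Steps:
$\frac{0^{4}}{-482} + \frac{-416 - 205}{2828} = 0 \left(- \frac{1}{482}\right) + \left(-416 - 205\right) \frac{1}{2828} = 0 - \frac{621}{2828} = - \frac{621}{2828}$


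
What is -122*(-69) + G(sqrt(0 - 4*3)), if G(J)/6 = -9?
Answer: 8364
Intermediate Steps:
G(J) = -54 (G(J) = 6*(-9) = -54)
-122*(-69) + G(sqrt(0 - 4*3)) = -122*(-69) - 54 = 8418 - 54 = 8364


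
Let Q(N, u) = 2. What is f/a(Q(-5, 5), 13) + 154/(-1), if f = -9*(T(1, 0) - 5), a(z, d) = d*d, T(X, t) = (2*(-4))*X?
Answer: -1993/13 ≈ -153.31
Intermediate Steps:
T(X, t) = -8*X
a(z, d) = d²
f = 117 (f = -9*(-8*1 - 5) = -9*(-8 - 5) = -9*(-13) = 117)
f/a(Q(-5, 5), 13) + 154/(-1) = 117/(13²) + 154/(-1) = 117/169 + 154*(-1) = 117*(1/169) - 154 = 9/13 - 154 = -1993/13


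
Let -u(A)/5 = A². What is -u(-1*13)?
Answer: 845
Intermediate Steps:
u(A) = -5*A²
-u(-1*13) = -(-5)*(-1*13)² = -(-5)*(-13)² = -(-5)*169 = -1*(-845) = 845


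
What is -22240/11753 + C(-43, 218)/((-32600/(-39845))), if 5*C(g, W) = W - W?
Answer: -22240/11753 ≈ -1.8923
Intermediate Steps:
C(g, W) = 0 (C(g, W) = (W - W)/5 = (⅕)*0 = 0)
-22240/11753 + C(-43, 218)/((-32600/(-39845))) = -22240/11753 + 0/((-32600/(-39845))) = -22240*1/11753 + 0/((-32600*(-1/39845))) = -22240/11753 + 0/(6520/7969) = -22240/11753 + 0*(7969/6520) = -22240/11753 + 0 = -22240/11753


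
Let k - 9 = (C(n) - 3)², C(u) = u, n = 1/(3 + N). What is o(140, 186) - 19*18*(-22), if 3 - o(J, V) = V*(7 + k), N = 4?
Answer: 148599/49 ≈ 3032.6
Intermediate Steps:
n = ⅐ (n = 1/(3 + 4) = 1/7 = ⅐ ≈ 0.14286)
k = 841/49 (k = 9 + (⅐ - 3)² = 9 + (-20/7)² = 9 + 400/49 = 841/49 ≈ 17.163)
o(J, V) = 3 - 1184*V/49 (o(J, V) = 3 - V*(7 + 841/49) = 3 - V*1184/49 = 3 - 1184*V/49)
o(140, 186) - 19*18*(-22) = (3 - 1184/49*186) - 19*18*(-22) = (3 - 220224/49) - 342*(-22) = -220077/49 + 7524 = 148599/49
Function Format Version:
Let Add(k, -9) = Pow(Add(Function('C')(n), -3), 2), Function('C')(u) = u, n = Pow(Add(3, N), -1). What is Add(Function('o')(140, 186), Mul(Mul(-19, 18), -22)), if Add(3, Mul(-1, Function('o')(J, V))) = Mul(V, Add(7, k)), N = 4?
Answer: Rational(148599, 49) ≈ 3032.6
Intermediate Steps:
n = Rational(1, 7) (n = Pow(Add(3, 4), -1) = Pow(7, -1) = Rational(1, 7) ≈ 0.14286)
k = Rational(841, 49) (k = Add(9, Pow(Add(Rational(1, 7), -3), 2)) = Add(9, Pow(Rational(-20, 7), 2)) = Add(9, Rational(400, 49)) = Rational(841, 49) ≈ 17.163)
Function('o')(J, V) = Add(3, Mul(Rational(-1184, 49), V)) (Function('o')(J, V) = Add(3, Mul(-1, Mul(V, Add(7, Rational(841, 49))))) = Add(3, Mul(-1, Mul(V, Rational(1184, 49)))) = Add(3, Mul(-1, Mul(Rational(1184, 49), V))) = Add(3, Mul(Rational(-1184, 49), V)))
Add(Function('o')(140, 186), Mul(Mul(-19, 18), -22)) = Add(Add(3, Mul(Rational(-1184, 49), 186)), Mul(Mul(-19, 18), -22)) = Add(Add(3, Rational(-220224, 49)), Mul(-342, -22)) = Add(Rational(-220077, 49), 7524) = Rational(148599, 49)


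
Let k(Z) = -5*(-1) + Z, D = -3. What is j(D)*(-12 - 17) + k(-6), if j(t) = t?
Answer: 86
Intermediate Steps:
k(Z) = 5 + Z
j(D)*(-12 - 17) + k(-6) = -3*(-12 - 17) + (5 - 6) = -3*(-29) - 1 = 87 - 1 = 86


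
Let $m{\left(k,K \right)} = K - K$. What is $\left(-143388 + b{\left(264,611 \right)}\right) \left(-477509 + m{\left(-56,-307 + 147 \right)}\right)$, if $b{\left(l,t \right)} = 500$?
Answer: $68230305992$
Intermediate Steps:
$m{\left(k,K \right)} = 0$
$\left(-143388 + b{\left(264,611 \right)}\right) \left(-477509 + m{\left(-56,-307 + 147 \right)}\right) = \left(-143388 + 500\right) \left(-477509 + 0\right) = \left(-142888\right) \left(-477509\right) = 68230305992$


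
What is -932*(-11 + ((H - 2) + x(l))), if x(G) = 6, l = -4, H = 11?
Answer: -3728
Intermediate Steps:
-932*(-11 + ((H - 2) + x(l))) = -932*(-11 + ((11 - 2) + 6)) = -932*(-11 + (9 + 6)) = -932*(-11 + 15) = -932*4 = -3728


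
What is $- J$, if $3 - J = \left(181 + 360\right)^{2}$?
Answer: $292678$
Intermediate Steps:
$J = -292678$ ($J = 3 - \left(181 + 360\right)^{2} = 3 - 541^{2} = 3 - 292681 = -292678$)
$- J = \left(-1\right) \left(-292678\right) = 292678$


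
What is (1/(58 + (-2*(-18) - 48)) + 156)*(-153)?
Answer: -1098081/46 ≈ -23871.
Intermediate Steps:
(1/(58 + (-2*(-18) - 48)) + 156)*(-153) = (1/(58 + (36 - 48)) + 156)*(-153) = (1/(58 - 12) + 156)*(-153) = (1/46 + 156)*(-153) = (7177/46)*(-153) = -1098081/46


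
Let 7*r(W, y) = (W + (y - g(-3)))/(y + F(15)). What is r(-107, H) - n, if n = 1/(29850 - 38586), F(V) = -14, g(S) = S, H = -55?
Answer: 66167/200928 ≈ 0.32931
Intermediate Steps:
r(W, y) = (3 + W + y)/(7*(-14 + y)) (r(W, y) = ((W + (y - 1*(-3)))/(y - 14))/7 = ((W + (y + 3))/(-14 + y))/7 = ((W + (3 + y))/(-14 + y))/7 = ((3 + W + y)/(-14 + y))/7 = (3 + W + y)/(7*(-14 + y)))
n = -1/8736 (n = 1/(-8736) = -1/8736 ≈ -0.00011447)
r(-107, H) - n = (3 - 107 - 55)/(7*(-14 - 55)) - 1*(-1/8736) = (⅐)*(-159)/(-69) + 1/8736 = (⅐)*(-1/69)*(-159) + 1/8736 = 53/161 + 1/8736 = 66167/200928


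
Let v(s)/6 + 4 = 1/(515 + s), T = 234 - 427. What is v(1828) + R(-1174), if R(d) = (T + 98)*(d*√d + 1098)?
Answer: -81484852/781 + 111530*I*√1174 ≈ -1.0433e+5 + 3.8214e+6*I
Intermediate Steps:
T = -193
R(d) = -104310 - 95*d^(3/2) (R(d) = (-193 + 98)*(d*√d + 1098) = -95*(d^(3/2) + 1098) = -95*(1098 + d^(3/2)) = -104310 - 95*d^(3/2))
v(s) = -24 + 6/(515 + s)
v(1828) + R(-1174) = 6*(-2059 - 4*1828)/(515 + 1828) + (-104310 - (-111530)*I*√1174) = 6*(-2059 - 7312)/2343 + (-104310 - (-111530)*I*√1174) = 6*(1/2343)*(-9371) + (-104310 + 111530*I*√1174) = -18742/781 + (-104310 + 111530*I*√1174) = -81484852/781 + 111530*I*√1174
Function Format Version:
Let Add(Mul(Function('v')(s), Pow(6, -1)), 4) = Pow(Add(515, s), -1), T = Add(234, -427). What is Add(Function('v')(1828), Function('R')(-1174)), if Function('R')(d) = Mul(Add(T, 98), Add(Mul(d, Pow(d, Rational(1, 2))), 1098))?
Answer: Add(Rational(-81484852, 781), Mul(111530, I, Pow(1174, Rational(1, 2)))) ≈ Add(-1.0433e+5, Mul(3.8214e+6, I))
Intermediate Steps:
T = -193
Function('R')(d) = Add(-104310, Mul(-95, Pow(d, Rational(3, 2)))) (Function('R')(d) = Mul(Add(-193, 98), Add(Mul(d, Pow(d, Rational(1, 2))), 1098)) = Mul(-95, Add(Pow(d, Rational(3, 2)), 1098)) = Mul(-95, Add(1098, Pow(d, Rational(3, 2)))) = Add(-104310, Mul(-95, Pow(d, Rational(3, 2)))))
Function('v')(s) = Add(-24, Mul(6, Pow(Add(515, s), -1)))
Add(Function('v')(1828), Function('R')(-1174)) = Add(Mul(6, Pow(Add(515, 1828), -1), Add(-2059, Mul(-4, 1828))), Add(-104310, Mul(-95, Pow(-1174, Rational(3, 2))))) = Add(Mul(6, Pow(2343, -1), Add(-2059, -7312)), Add(-104310, Mul(-95, Mul(-1174, I, Pow(1174, Rational(1, 2)))))) = Add(Mul(6, Rational(1, 2343), -9371), Add(-104310, Mul(111530, I, Pow(1174, Rational(1, 2))))) = Add(Rational(-18742, 781), Add(-104310, Mul(111530, I, Pow(1174, Rational(1, 2))))) = Add(Rational(-81484852, 781), Mul(111530, I, Pow(1174, Rational(1, 2))))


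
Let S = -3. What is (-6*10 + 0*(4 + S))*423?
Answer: -25380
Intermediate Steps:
(-6*10 + 0*(4 + S))*423 = (-6*10 + 0*(4 - 3))*423 = (-60 + 0*1)*423 = (-60 + 0)*423 = -60*423 = -25380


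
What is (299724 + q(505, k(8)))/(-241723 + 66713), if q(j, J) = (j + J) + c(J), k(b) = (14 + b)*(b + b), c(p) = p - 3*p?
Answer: -299877/175010 ≈ -1.7135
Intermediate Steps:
c(p) = -2*p
k(b) = 2*b*(14 + b) (k(b) = (14 + b)*(2*b) = 2*b*(14 + b))
q(j, J) = j - J (q(j, J) = (j + J) - 2*J = (J + j) - 2*J = j - J)
(299724 + q(505, k(8)))/(-241723 + 66713) = (299724 + (505 - 2*8*(14 + 8)))/(-241723 + 66713) = (299724 + (505 - 2*8*22))/(-175010) = (299724 + (505 - 1*352))*(-1/175010) = (299724 + (505 - 352))*(-1/175010) = (299724 + 153)*(-1/175010) = 299877*(-1/175010) = -299877/175010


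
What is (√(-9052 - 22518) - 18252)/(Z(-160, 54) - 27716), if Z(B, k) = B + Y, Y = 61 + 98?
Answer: 6084/9239 - I*√31570/27717 ≈ 0.65851 - 0.0064105*I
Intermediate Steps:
Y = 159
Z(B, k) = 159 + B (Z(B, k) = B + 159 = 159 + B)
(√(-9052 - 22518) - 18252)/(Z(-160, 54) - 27716) = (√(-9052 - 22518) - 18252)/((159 - 160) - 27716) = (√(-31570) - 18252)/(-1 - 27716) = (I*√31570 - 18252)/(-27717) = (-18252 + I*√31570)*(-1/27717) = 6084/9239 - I*√31570/27717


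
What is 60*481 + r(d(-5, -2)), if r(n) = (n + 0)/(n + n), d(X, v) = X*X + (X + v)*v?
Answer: 57721/2 ≈ 28861.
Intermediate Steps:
d(X, v) = X² + v*(X + v)
r(n) = ½ (r(n) = n/((2*n)) = n*(1/(2*n)) = ½)
60*481 + r(d(-5, -2)) = 60*481 + ½ = 28860 + ½ = 57721/2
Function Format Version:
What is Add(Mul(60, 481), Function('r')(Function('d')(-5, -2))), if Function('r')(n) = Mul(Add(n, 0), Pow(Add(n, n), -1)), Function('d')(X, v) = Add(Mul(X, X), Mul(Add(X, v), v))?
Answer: Rational(57721, 2) ≈ 28861.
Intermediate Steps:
Function('d')(X, v) = Add(Pow(X, 2), Mul(v, Add(X, v)))
Function('r')(n) = Rational(1, 2) (Function('r')(n) = Mul(n, Pow(Mul(2, n), -1)) = Mul(n, Mul(Rational(1, 2), Pow(n, -1))) = Rational(1, 2))
Add(Mul(60, 481), Function('r')(Function('d')(-5, -2))) = Add(Mul(60, 481), Rational(1, 2)) = Add(28860, Rational(1, 2)) = Rational(57721, 2)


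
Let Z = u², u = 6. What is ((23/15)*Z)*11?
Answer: 3036/5 ≈ 607.20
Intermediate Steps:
Z = 36 (Z = 6² = 36)
((23/15)*Z)*11 = ((23/15)*36)*11 = (276/5)*11 = 3036/5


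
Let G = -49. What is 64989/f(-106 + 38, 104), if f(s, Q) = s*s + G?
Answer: 21663/1525 ≈ 14.205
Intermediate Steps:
f(s, Q) = -49 + s**2 (f(s, Q) = s*s - 49 = s**2 - 49 = -49 + s**2)
64989/f(-106 + 38, 104) = 64989/(-49 + (-106 + 38)**2) = 64989/(-49 + (-68)**2) = 64989/(-49 + 4624) = 64989/4575 = 64989*(1/4575) = 21663/1525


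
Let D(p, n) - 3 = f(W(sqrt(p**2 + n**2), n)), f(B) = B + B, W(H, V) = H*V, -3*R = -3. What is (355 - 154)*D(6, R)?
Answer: 603 + 402*sqrt(37) ≈ 3048.3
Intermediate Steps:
R = 1 (R = -1/3*(-3) = 1)
f(B) = 2*B
D(p, n) = 3 + 2*n*sqrt(n**2 + p**2) (D(p, n) = 3 + 2*(sqrt(p**2 + n**2)*n) = 3 + 2*(sqrt(n**2 + p**2)*n) = 3 + 2*(n*sqrt(n**2 + p**2)) = 3 + 2*n*sqrt(n**2 + p**2))
(355 - 154)*D(6, R) = (355 - 154)*(3 + 2*1*sqrt(1**2 + 6**2)) = 201*(3 + 2*1*sqrt(1 + 36)) = 201*(3 + 2*1*sqrt(37)) = 201*(3 + 2*sqrt(37)) = 603 + 402*sqrt(37)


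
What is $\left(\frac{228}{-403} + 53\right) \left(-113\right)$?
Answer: $- \frac{2387803}{403} \approx -5925.1$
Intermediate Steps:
$\left(\frac{228}{-403} + 53\right) \left(-113\right) = \left(228 \left(- \frac{1}{403}\right) + 53\right) \left(-113\right) = \left(- \frac{228}{403} + 53\right) \left(-113\right) = \frac{21131}{403} \left(-113\right) = - \frac{2387803}{403}$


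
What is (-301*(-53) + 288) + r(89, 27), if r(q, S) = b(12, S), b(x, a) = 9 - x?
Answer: 16238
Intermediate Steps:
r(q, S) = -3 (r(q, S) = 9 - 1*12 = 9 - 12 = -3)
(-301*(-53) + 288) + r(89, 27) = (-301*(-53) + 288) - 3 = (15953 + 288) - 3 = 16241 - 3 = 16238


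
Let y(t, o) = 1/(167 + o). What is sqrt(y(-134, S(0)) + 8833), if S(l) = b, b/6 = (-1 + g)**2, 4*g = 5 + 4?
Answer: 3*sqrt(1953979609)/1411 ≈ 93.984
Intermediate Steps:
g = 9/4 (g = (5 + 4)/4 = (1/4)*9 = 9/4 ≈ 2.2500)
b = 75/8 (b = 6*(-1 + 9/4)**2 = 6*(5/4)**2 = 6*(25/16) = 75/8 ≈ 9.3750)
S(l) = 75/8
sqrt(y(-134, S(0)) + 8833) = sqrt(1/(167 + 75/8) + 8833) = sqrt(1/(1411/8) + 8833) = sqrt(8/1411 + 8833) = sqrt(12463371/1411) = 3*sqrt(1953979609)/1411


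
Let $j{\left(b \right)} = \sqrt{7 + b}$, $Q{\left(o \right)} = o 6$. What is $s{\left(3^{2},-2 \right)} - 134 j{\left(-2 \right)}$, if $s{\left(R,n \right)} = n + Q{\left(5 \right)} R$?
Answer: $268 - 134 \sqrt{5} \approx -31.633$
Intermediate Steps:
$Q{\left(o \right)} = 6 o$
$s{\left(R,n \right)} = n + 30 R$ ($s{\left(R,n \right)} = n + 6 \cdot 5 R = n + 30 R$)
$s{\left(3^{2},-2 \right)} - 134 j{\left(-2 \right)} = \left(-2 + 30 \cdot 3^{2}\right) - 134 \sqrt{7 - 2} = \left(-2 + 30 \cdot 9\right) - 134 \sqrt{5} = \left(-2 + 270\right) - 134 \sqrt{5} = 268 - 134 \sqrt{5}$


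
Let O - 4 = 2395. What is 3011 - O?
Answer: 612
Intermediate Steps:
O = 2399 (O = 4 + 2395 = 2399)
3011 - O = 3011 - 1*2399 = 3011 - 2399 = 612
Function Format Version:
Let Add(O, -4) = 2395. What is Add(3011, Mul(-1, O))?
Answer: 612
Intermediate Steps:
O = 2399 (O = Add(4, 2395) = 2399)
Add(3011, Mul(-1, O)) = Add(3011, Mul(-1, 2399)) = Add(3011, -2399) = 612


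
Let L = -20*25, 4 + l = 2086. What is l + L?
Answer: 1582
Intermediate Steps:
l = 2082 (l = -4 + 2086 = 2082)
L = -500
l + L = 2082 - 500 = 1582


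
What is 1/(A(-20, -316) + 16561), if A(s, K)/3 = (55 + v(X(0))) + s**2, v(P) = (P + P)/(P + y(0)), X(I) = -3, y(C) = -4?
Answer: 7/125500 ≈ 5.5777e-5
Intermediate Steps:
v(P) = 2*P/(-4 + P) (v(P) = (P + P)/(P - 4) = (2*P)/(-4 + P) = 2*P/(-4 + P))
A(s, K) = 1173/7 + 3*s**2 (A(s, K) = 3*((55 + 2*(-3)/(-4 - 3)) + s**2) = 3*((55 + 2*(-3)/(-7)) + s**2) = 3*((55 + 2*(-3)*(-1/7)) + s**2) = 3*((55 + 6/7) + s**2) = 3*(391/7 + s**2) = 1173/7 + 3*s**2)
1/(A(-20, -316) + 16561) = 1/((1173/7 + 3*(-20)**2) + 16561) = 1/((1173/7 + 3*400) + 16561) = 1/((1173/7 + 1200) + 16561) = 1/(9573/7 + 16561) = 1/(125500/7) = 7/125500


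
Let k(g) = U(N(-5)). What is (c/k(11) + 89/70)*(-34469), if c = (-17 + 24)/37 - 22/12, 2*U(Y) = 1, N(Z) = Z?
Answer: 540163699/7770 ≈ 69519.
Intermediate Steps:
U(Y) = ½ (U(Y) = (½)*1 = ½)
k(g) = ½
c = -365/222 (c = 7*(1/37) - 22*1/12 = 7/37 - 11/6 = -365/222 ≈ -1.6441)
(c/k(11) + 89/70)*(-34469) = (-365/(222*½) + 89/70)*(-34469) = (-365/222*2 + 89*(1/70))*(-34469) = (-365/111 + 89/70)*(-34469) = -15671/7770*(-34469) = 540163699/7770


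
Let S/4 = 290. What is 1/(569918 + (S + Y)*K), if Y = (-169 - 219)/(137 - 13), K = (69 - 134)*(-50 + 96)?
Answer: -31/89562912 ≈ -3.4613e-7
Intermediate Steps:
S = 1160 (S = 4*290 = 1160)
K = -2990 (K = -65*46 = -2990)
Y = -97/31 (Y = -388/124 = -388*1/124 = -97/31 ≈ -3.1290)
1/(569918 + (S + Y)*K) = 1/(569918 + (1160 - 97/31)*(-2990)) = 1/(569918 + (35863/31)*(-2990)) = 1/(569918 - 107230370/31) = 1/(-89562912/31) = -31/89562912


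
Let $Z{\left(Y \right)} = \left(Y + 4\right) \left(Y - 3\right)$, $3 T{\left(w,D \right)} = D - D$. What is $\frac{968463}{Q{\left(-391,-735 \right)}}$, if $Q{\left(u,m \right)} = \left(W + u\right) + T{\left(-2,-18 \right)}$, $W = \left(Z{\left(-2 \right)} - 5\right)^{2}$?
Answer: $- \frac{968463}{166} \approx -5834.1$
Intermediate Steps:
$T{\left(w,D \right)} = 0$ ($T{\left(w,D \right)} = \frac{D - D}{3} = \frac{1}{3} \cdot 0 = 0$)
$Z{\left(Y \right)} = \left(-3 + Y\right) \left(4 + Y\right)$ ($Z{\left(Y \right)} = \left(4 + Y\right) \left(-3 + Y\right) = \left(-3 + Y\right) \left(4 + Y\right)$)
$W = 225$ ($W = \left(\left(-12 - 2 + \left(-2\right)^{2}\right) - 5\right)^{2} = \left(\left(-12 - 2 + 4\right) - 5\right)^{2} = \left(-10 - 5\right)^{2} = \left(-15\right)^{2} = 225$)
$Q{\left(u,m \right)} = 225 + u$ ($Q{\left(u,m \right)} = \left(225 + u\right) + 0 = 225 + u$)
$\frac{968463}{Q{\left(-391,-735 \right)}} = \frac{968463}{225 - 391} = \frac{968463}{-166} = 968463 \left(- \frac{1}{166}\right) = - \frac{968463}{166}$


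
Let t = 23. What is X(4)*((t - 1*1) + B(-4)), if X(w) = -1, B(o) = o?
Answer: -18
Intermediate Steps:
X(4)*((t - 1*1) + B(-4)) = -((23 - 1*1) - 4) = -((23 - 1) - 4) = -(22 - 4) = -1*18 = -18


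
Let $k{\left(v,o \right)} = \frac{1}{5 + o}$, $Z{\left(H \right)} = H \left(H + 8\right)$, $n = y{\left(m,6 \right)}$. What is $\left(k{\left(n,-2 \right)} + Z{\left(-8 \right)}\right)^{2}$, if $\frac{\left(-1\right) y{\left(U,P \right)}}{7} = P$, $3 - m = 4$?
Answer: $\frac{1}{9} \approx 0.11111$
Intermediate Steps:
$m = -1$ ($m = 3 - 4 = -1$)
$y{\left(U,P \right)} = - 7 P$
$n = -42$ ($n = \left(-7\right) 6 = -42$)
$Z{\left(H \right)} = H \left(8 + H\right)$
$\left(k{\left(n,-2 \right)} + Z{\left(-8 \right)}\right)^{2} = \left(\frac{1}{5 - 2} - 8 \left(8 - 8\right)\right)^{2} = \left(\frac{1}{3} - 0\right)^{2} = \left(\frac{1}{3} + 0\right)^{2} = \left(\frac{1}{3}\right)^{2} = \frac{1}{9}$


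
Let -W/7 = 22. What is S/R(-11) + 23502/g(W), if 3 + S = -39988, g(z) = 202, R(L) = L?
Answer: 4168352/1111 ≈ 3751.9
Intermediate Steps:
W = -154 (W = -7*22 = -154)
S = -39991 (S = -3 - 39988 = -39991)
S/R(-11) + 23502/g(W) = -39991/(-11) + 23502/202 = -39991*(-1/11) + 23502*(1/202) = 39991/11 + 11751/101 = 4168352/1111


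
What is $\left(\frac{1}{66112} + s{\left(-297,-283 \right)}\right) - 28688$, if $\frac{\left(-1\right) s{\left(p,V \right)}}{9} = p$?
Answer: $- \frac{1719903679}{66112} \approx -26015.0$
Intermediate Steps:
$s{\left(p,V \right)} = - 9 p$
$\left(\frac{1}{66112} + s{\left(-297,-283 \right)}\right) - 28688 = \left(\frac{1}{66112} - -2673\right) - 28688 = \left(\frac{1}{66112} + 2673\right) - 28688 = \frac{176717377}{66112} - 28688 = - \frac{1719903679}{66112}$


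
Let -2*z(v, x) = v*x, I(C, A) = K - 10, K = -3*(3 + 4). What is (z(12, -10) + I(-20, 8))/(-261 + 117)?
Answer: -29/144 ≈ -0.20139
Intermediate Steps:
K = -21 (K = -3*7 = -21)
I(C, A) = -31 (I(C, A) = -21 - 10 = -31)
z(v, x) = -v*x/2
(z(12, -10) + I(-20, 8))/(-261 + 117) = (-½*12*(-10) - 31)/(-261 + 117) = (60 - 31)/(-144) = 29*(-1/144) = -29/144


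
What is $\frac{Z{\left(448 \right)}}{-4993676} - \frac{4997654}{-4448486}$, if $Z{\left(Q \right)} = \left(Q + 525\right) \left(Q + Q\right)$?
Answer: $\frac{2634804894177}{2776787221817} \approx 0.94887$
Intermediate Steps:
$Z{\left(Q \right)} = 2 Q \left(525 + Q\right)$ ($Z{\left(Q \right)} = \left(525 + Q\right) 2 Q = 2 Q \left(525 + Q\right)$)
$\frac{Z{\left(448 \right)}}{-4993676} - \frac{4997654}{-4448486} = \frac{2 \cdot 448 \left(525 + 448\right)}{-4993676} - \frac{4997654}{-4448486} = 2 \cdot 448 \cdot 973 \left(- \frac{1}{4993676}\right) - - \frac{2498827}{2224243} = 871808 \left(- \frac{1}{4993676}\right) + \frac{2498827}{2224243} = - \frac{217952}{1248419} + \frac{2498827}{2224243} = \frac{2634804894177}{2776787221817}$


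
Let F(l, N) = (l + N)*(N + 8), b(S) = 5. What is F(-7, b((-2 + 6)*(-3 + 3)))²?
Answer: 676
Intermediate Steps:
F(l, N) = (8 + N)*(N + l) (F(l, N) = (N + l)*(8 + N) = (8 + N)*(N + l))
F(-7, b((-2 + 6)*(-3 + 3)))² = (5² + 8*5 + 8*(-7) + 5*(-7))² = (25 + 40 - 56 - 35)² = (-26)² = 676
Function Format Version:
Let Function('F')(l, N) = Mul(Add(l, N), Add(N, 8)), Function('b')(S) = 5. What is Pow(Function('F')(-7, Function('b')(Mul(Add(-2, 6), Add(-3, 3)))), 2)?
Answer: 676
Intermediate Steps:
Function('F')(l, N) = Mul(Add(8, N), Add(N, l)) (Function('F')(l, N) = Mul(Add(N, l), Add(8, N)) = Mul(Add(8, N), Add(N, l)))
Pow(Function('F')(-7, Function('b')(Mul(Add(-2, 6), Add(-3, 3)))), 2) = Pow(Add(Pow(5, 2), Mul(8, 5), Mul(8, -7), Mul(5, -7)), 2) = Pow(Add(25, 40, -56, -35), 2) = Pow(-26, 2) = 676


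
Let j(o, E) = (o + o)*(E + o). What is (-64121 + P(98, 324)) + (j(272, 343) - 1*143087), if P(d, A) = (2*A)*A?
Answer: 337304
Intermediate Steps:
j(o, E) = 2*o*(E + o) (j(o, E) = (2*o)*(E + o) = 2*o*(E + o))
P(d, A) = 2*A**2
(-64121 + P(98, 324)) + (j(272, 343) - 1*143087) = (-64121 + 2*324**2) + (2*272*(343 + 272) - 1*143087) = (-64121 + 2*104976) + (2*272*615 - 143087) = (-64121 + 209952) + (334560 - 143087) = 145831 + 191473 = 337304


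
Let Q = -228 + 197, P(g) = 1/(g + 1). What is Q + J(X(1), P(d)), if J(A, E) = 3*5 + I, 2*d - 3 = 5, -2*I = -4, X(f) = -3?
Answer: -14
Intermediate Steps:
I = 2 (I = -½*(-4) = 2)
d = 4 (d = 3/2 + (½)*5 = 3/2 + 5/2 = 4)
P(g) = 1/(1 + g)
Q = -31
J(A, E) = 17 (J(A, E) = 3*5 + 2 = 15 + 2 = 17)
Q + J(X(1), P(d)) = -31 + 17 = -14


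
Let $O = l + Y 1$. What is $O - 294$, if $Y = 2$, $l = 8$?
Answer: $-284$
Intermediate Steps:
$O = 10$ ($O = 8 + 2 \cdot 1 = 8 + 2 = 10$)
$O - 294 = 10 - 294 = -284$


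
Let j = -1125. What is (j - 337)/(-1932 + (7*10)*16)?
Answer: 731/406 ≈ 1.8005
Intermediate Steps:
(j - 337)/(-1932 + (7*10)*16) = (-1125 - 337)/(-1932 + (7*10)*16) = -1462/(-1932 + 70*16) = -1462/(-1932 + 1120) = -1462/(-812) = -1462*(-1/812) = 731/406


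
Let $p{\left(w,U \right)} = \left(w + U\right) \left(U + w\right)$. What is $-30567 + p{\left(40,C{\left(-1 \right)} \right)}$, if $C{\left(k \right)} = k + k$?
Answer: $-29123$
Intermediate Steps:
$C{\left(k \right)} = 2 k$
$p{\left(w,U \right)} = \left(U + w\right)^{2}$ ($p{\left(w,U \right)} = \left(U + w\right) \left(U + w\right) = \left(U + w\right)^{2}$)
$-30567 + p{\left(40,C{\left(-1 \right)} \right)} = -30567 + \left(2 \left(-1\right) + 40\right)^{2} = -30567 + \left(-2 + 40\right)^{2} = -30567 + 38^{2} = -30567 + 1444 = -29123$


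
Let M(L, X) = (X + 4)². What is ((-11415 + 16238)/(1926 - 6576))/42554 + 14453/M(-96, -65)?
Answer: 2859885326917/736296968100 ≈ 3.8841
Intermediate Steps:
M(L, X) = (4 + X)²
((-11415 + 16238)/(1926 - 6576))/42554 + 14453/M(-96, -65) = ((-11415 + 16238)/(1926 - 6576))/42554 + 14453/((4 - 65)²) = (4823/(-4650))*(1/42554) + 14453/((-61)²) = (4823*(-1/4650))*(1/42554) + 14453/3721 = -4823/4650*1/42554 + 14453*(1/3721) = -4823/197876100 + 14453/3721 = 2859885326917/736296968100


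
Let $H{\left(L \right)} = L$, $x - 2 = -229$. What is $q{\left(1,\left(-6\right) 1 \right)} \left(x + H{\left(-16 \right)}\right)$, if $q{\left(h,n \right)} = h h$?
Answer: $-243$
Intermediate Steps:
$x = -227$ ($x = 2 - 229 = -227$)
$q{\left(h,n \right)} = h^{2}$
$q{\left(1,\left(-6\right) 1 \right)} \left(x + H{\left(-16 \right)}\right) = 1^{2} \left(-227 - 16\right) = 1 \left(-243\right) = -243$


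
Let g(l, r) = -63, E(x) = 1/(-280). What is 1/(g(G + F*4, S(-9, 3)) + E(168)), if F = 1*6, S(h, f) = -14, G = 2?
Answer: -280/17641 ≈ -0.015872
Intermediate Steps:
E(x) = -1/280
F = 6
1/(g(G + F*4, S(-9, 3)) + E(168)) = 1/(-63 - 1/280) = 1/(-17641/280) = -280/17641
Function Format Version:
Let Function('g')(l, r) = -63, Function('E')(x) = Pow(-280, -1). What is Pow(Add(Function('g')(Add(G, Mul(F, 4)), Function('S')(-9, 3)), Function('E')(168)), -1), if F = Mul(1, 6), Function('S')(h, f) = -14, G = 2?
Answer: Rational(-280, 17641) ≈ -0.015872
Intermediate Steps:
Function('E')(x) = Rational(-1, 280)
F = 6
Pow(Add(Function('g')(Add(G, Mul(F, 4)), Function('S')(-9, 3)), Function('E')(168)), -1) = Pow(Add(-63, Rational(-1, 280)), -1) = Pow(Rational(-17641, 280), -1) = Rational(-280, 17641)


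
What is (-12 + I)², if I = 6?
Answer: 36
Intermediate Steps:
(-12 + I)² = (-12 + 6)² = (-6)² = 36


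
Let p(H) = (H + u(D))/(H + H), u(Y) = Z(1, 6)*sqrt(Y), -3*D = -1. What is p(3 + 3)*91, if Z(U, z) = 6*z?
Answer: 91/2 + 91*sqrt(3) ≈ 203.12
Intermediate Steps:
D = 1/3 (D = -1/3*(-1) = 1/3 ≈ 0.33333)
u(Y) = 36*sqrt(Y) (u(Y) = (6*6)*sqrt(Y) = 36*sqrt(Y))
p(H) = (H + 12*sqrt(3))/(2*H) (p(H) = (H + 36*sqrt(1/3))/(H + H) = (H + 36*(sqrt(3)/3))/((2*H)) = (H + 12*sqrt(3))*(1/(2*H)) = (H + 12*sqrt(3))/(2*H))
p(3 + 3)*91 = (((3 + 3) + 12*sqrt(3))/(2*(3 + 3)))*91 = ((1/2)*(6 + 12*sqrt(3))/6)*91 = ((1/2)*(1/6)*(6 + 12*sqrt(3)))*91 = (1/2 + sqrt(3))*91 = 91/2 + 91*sqrt(3)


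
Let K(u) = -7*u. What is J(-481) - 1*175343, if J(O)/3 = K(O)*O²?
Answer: 2336802118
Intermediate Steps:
J(O) = -21*O³ (J(O) = 3*((-7*O)*O²) = 3*(-7*O³) = -21*O³)
J(-481) - 1*175343 = -21*(-481)³ - 1*175343 = -21*(-111284641) - 175343 = 2336977461 - 175343 = 2336802118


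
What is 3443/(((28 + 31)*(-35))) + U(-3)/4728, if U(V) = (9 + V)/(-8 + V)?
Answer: -29845989/17899420 ≈ -1.6674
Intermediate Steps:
U(V) = (9 + V)/(-8 + V)
3443/(((28 + 31)*(-35))) + U(-3)/4728 = 3443/(((28 + 31)*(-35))) + ((9 - 3)/(-8 - 3))/4728 = 3443/((59*(-35))) + (6/(-11))*(1/4728) = 3443/(-2065) - 1/11*6*(1/4728) = 3443*(-1/2065) - 6/11*1/4728 = -3443/2065 - 1/8668 = -29845989/17899420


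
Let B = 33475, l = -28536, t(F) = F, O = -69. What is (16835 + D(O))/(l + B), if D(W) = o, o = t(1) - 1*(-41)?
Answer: 16877/4939 ≈ 3.4171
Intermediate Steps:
o = 42 (o = 1 - 1*(-41) = 1 + 41 = 42)
D(W) = 42
(16835 + D(O))/(l + B) = (16835 + 42)/(-28536 + 33475) = 16877/4939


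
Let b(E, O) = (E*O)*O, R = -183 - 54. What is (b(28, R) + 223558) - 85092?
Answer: 1711198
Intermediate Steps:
R = -237
b(E, O) = E*O²
(b(28, R) + 223558) - 85092 = (28*(-237)² + 223558) - 85092 = (28*56169 + 223558) - 85092 = (1572732 + 223558) - 85092 = 1796290 - 85092 = 1711198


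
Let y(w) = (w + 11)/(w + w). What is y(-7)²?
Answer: 4/49 ≈ 0.081633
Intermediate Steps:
y(w) = (11 + w)/(2*w) (y(w) = (11 + w)/((2*w)) = (11 + w)*(1/(2*w)) = (11 + w)/(2*w))
y(-7)² = ((½)*(11 - 7)/(-7))² = ((½)*(-⅐)*4)² = (-2/7)² = 4/49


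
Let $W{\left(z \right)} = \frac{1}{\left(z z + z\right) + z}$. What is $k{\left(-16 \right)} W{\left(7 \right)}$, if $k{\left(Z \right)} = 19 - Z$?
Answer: $\frac{5}{9} \approx 0.55556$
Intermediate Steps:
$W{\left(z \right)} = \frac{1}{z^{2} + 2 z}$ ($W{\left(z \right)} = \frac{1}{\left(z^{2} + z\right) + z} = \frac{1}{\left(z + z^{2}\right) + z} = \frac{1}{z^{2} + 2 z}$)
$k{\left(-16 \right)} W{\left(7 \right)} = \left(19 - -16\right) \frac{1}{7 \left(2 + 7\right)} = \left(19 + 16\right) \frac{1}{7 \cdot 9} = 35 \cdot \frac{1}{7} \cdot \frac{1}{9} = 35 \cdot \frac{1}{63} = \frac{5}{9}$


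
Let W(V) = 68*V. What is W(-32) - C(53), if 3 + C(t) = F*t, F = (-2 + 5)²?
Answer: -2650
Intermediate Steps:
F = 9 (F = 3² = 9)
C(t) = -3 + 9*t
W(-32) - C(53) = 68*(-32) - (-3 + 9*53) = -2176 - (-3 + 477) = -2176 - 1*474 = -2176 - 474 = -2650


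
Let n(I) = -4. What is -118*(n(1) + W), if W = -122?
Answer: 14868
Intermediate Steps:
-118*(n(1) + W) = -118*(-4 - 122) = -118*(-126) = 14868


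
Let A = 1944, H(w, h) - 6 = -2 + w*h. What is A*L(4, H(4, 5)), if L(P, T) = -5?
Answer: -9720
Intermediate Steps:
H(w, h) = 4 + h*w (H(w, h) = 6 + (-2 + w*h) = 6 + (-2 + h*w) = 4 + h*w)
A*L(4, H(4, 5)) = 1944*(-5) = -9720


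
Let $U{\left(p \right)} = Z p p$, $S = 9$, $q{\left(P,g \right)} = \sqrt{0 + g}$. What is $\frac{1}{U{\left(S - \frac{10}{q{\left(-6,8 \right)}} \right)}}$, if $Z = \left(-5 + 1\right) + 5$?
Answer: $\frac{4}{\left(18 - 5 \sqrt{2}\right)^{2}} \approx 0.033489$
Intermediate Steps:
$q{\left(P,g \right)} = \sqrt{g}$
$Z = 1$ ($Z = -4 + 5 = 1$)
$U{\left(p \right)} = p^{2}$ ($U{\left(p \right)} = 1 p p = p p = p^{2}$)
$\frac{1}{U{\left(S - \frac{10}{q{\left(-6,8 \right)}} \right)}} = \frac{1}{\left(9 - \frac{10}{\sqrt{8}}\right)^{2}} = \frac{1}{\left(9 - \frac{10}{2 \sqrt{2}}\right)^{2}} = \frac{1}{\left(9 - 10 \frac{\sqrt{2}}{4}\right)^{2}} = \frac{1}{\left(9 - \frac{5 \sqrt{2}}{2}\right)^{2}}$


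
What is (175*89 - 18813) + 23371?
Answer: 20133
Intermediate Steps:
(175*89 - 18813) + 23371 = (15575 - 18813) + 23371 = -3238 + 23371 = 20133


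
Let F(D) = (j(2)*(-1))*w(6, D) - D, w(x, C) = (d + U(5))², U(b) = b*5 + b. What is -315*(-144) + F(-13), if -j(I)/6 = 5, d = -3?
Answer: 67243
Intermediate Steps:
j(I) = -30 (j(I) = -6*5 = -30)
U(b) = 6*b (U(b) = 5*b + b = 6*b)
w(x, C) = 729 (w(x, C) = (-3 + 6*5)² = (-3 + 30)² = 27² = 729)
F(D) = 21870 - D (F(D) = -30*(-1)*729 - D = 30*729 - D = 21870 - D)
-315*(-144) + F(-13) = -315*(-144) + (21870 - 1*(-13)) = 45360 + (21870 + 13) = 45360 + 21883 = 67243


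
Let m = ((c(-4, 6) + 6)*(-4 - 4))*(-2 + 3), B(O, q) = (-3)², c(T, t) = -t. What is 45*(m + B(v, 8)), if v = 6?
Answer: 405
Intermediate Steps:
B(O, q) = 9
m = 0 (m = ((-1*6 + 6)*(-4 - 4))*(-2 + 3) = ((-6 + 6)*(-8))*1 = (0*(-8))*1 = 0*1 = 0)
45*(m + B(v, 8)) = 45*(0 + 9) = 45*9 = 405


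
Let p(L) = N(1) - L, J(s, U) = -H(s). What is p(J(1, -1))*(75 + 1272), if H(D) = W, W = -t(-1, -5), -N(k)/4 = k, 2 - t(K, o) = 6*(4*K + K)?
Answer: -48492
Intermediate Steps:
t(K, o) = 2 - 30*K (t(K, o) = 2 - 6*(4*K + K) = 2 - 6*5*K = 2 - 30*K)
N(k) = -4*k
W = -32 (W = -(2 - 30*(-1)) = -(2 + 30) = -1*32 = -32)
H(D) = -32
J(s, U) = 32 (J(s, U) = -1*(-32) = 32)
p(L) = -4 - L (p(L) = -4*1 - L = -4 - L)
p(J(1, -1))*(75 + 1272) = (-4 - 1*32)*(75 + 1272) = (-4 - 32)*1347 = -36*1347 = -48492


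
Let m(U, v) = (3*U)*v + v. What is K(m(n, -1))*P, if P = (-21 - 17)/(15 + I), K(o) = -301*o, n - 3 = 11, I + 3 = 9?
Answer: -70262/3 ≈ -23421.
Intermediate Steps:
I = 6 (I = -3 + 9 = 6)
n = 14 (n = 3 + 11 = 14)
m(U, v) = v + 3*U*v (m(U, v) = 3*U*v + v = v + 3*U*v)
P = -38/21 (P = (-21 - 17)/(15 + 6) = -38/21 ≈ -1.8095)
K(m(n, -1))*P = -(-301)*(1 + 3*14)*(-38/21) = -(-301)*(1 + 42)*(-38/21) = -(-301)*43*(-38/21) = -301*(-43)*(-38/21) = 12943*(-38/21) = -70262/3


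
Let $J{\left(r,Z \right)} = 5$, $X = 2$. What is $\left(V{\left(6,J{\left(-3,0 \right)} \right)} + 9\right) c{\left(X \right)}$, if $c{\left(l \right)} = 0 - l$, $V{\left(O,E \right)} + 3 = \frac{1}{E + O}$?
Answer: $- \frac{134}{11} \approx -12.182$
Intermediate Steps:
$V{\left(O,E \right)} = -3 + \frac{1}{E + O}$
$c{\left(l \right)} = - l$
$\left(V{\left(6,J{\left(-3,0 \right)} \right)} + 9\right) c{\left(X \right)} = \left(\frac{1 - 15 - 18}{5 + 6} + 9\right) \left(\left(-1\right) 2\right) = \left(\frac{1 - 15 - 18}{11} + 9\right) \left(-2\right) = \left(\frac{1}{11} \left(-32\right) + 9\right) \left(-2\right) = \left(- \frac{32}{11} + 9\right) \left(-2\right) = \frac{67}{11} \left(-2\right) = - \frac{134}{11}$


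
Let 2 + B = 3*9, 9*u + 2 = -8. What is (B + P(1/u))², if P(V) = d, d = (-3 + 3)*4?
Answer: 625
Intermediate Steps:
u = -10/9 (u = -2/9 + (⅑)*(-8) = -2/9 - 8/9 = -10/9 ≈ -1.1111)
B = 25 (B = -2 + 3*9 = -2 + 27 = 25)
d = 0 (d = 0*4 = 0)
P(V) = 0
(B + P(1/u))² = (25 + 0)² = 25² = 625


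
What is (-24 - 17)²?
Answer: 1681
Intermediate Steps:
(-24 - 17)² = (-41)² = 1681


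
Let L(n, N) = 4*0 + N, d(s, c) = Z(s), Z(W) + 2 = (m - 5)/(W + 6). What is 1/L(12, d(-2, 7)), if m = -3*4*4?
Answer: -4/61 ≈ -0.065574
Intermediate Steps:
m = -48 (m = -12*4 = -48)
Z(W) = -2 - 53/(6 + W) (Z(W) = -2 + (-48 - 5)/(W + 6) = -2 - 53/(6 + W))
d(s, c) = (-65 - 2*s)/(6 + s)
L(n, N) = N (L(n, N) = 0 + N = N)
1/L(12, d(-2, 7)) = 1/((-65 - 2*(-2))/(6 - 2)) = 1/((-65 + 4)/4) = 1/((¼)*(-61)) = 1/(-61/4) = -4/61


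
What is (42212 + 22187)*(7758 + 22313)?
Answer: 1936542329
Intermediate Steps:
(42212 + 22187)*(7758 + 22313) = 64399*30071 = 1936542329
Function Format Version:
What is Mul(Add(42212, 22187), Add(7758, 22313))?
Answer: 1936542329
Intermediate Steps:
Mul(Add(42212, 22187), Add(7758, 22313)) = Mul(64399, 30071) = 1936542329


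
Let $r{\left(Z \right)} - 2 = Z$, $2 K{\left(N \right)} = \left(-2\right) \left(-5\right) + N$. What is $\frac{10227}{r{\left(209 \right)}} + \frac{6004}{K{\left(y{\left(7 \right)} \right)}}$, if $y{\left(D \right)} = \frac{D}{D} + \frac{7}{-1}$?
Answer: $\frac{643649}{211} \approx 3050.5$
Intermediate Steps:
$y{\left(D \right)} = -6$ ($y{\left(D \right)} = 1 + 7 \left(-1\right) = 1 - 7 = -6$)
$K{\left(N \right)} = 5 + \frac{N}{2}$ ($K{\left(N \right)} = \frac{\left(-2\right) \left(-5\right) + N}{2} = \frac{10 + N}{2} = 5 + \frac{N}{2}$)
$r{\left(Z \right)} = 2 + Z$
$\frac{10227}{r{\left(209 \right)}} + \frac{6004}{K{\left(y{\left(7 \right)} \right)}} = \frac{10227}{2 + 209} + \frac{6004}{5 + \frac{1}{2} \left(-6\right)} = \frac{10227}{211} + \frac{6004}{5 - 3} = 10227 \cdot \frac{1}{211} + \frac{6004}{2} = \frac{10227}{211} + 6004 \cdot \frac{1}{2} = \frac{10227}{211} + 3002 = \frac{643649}{211}$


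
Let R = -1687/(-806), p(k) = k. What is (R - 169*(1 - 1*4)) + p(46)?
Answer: 447405/806 ≈ 555.09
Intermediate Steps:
R = 1687/806 (R = -1687*(-1/806) = 1687/806 ≈ 2.0931)
(R - 169*(1 - 1*4)) + p(46) = (1687/806 - 169*(1 - 1*4)) + 46 = (1687/806 - 169*(1 - 4)) + 46 = (1687/806 - 169*(-3)) + 46 = (1687/806 + 507) + 46 = 410329/806 + 46 = 447405/806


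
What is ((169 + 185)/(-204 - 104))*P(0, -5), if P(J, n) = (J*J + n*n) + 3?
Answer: -354/11 ≈ -32.182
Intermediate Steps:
P(J, n) = 3 + J² + n² (P(J, n) = (J² + n²) + 3 = 3 + J² + n²)
((169 + 185)/(-204 - 104))*P(0, -5) = ((169 + 185)/(-204 - 104))*(3 + 0² + (-5)²) = (354/(-308))*(3 + 0 + 25) = (354*(-1/308))*28 = -177/154*28 = -354/11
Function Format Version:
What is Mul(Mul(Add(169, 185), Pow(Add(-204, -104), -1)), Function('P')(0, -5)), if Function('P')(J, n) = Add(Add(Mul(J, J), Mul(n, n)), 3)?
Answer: Rational(-354, 11) ≈ -32.182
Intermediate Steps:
Function('P')(J, n) = Add(3, Pow(J, 2), Pow(n, 2)) (Function('P')(J, n) = Add(Add(Pow(J, 2), Pow(n, 2)), 3) = Add(3, Pow(J, 2), Pow(n, 2)))
Mul(Mul(Add(169, 185), Pow(Add(-204, -104), -1)), Function('P')(0, -5)) = Mul(Mul(Add(169, 185), Pow(Add(-204, -104), -1)), Add(3, Pow(0, 2), Pow(-5, 2))) = Mul(Mul(354, Pow(-308, -1)), Add(3, 0, 25)) = Mul(Mul(354, Rational(-1, 308)), 28) = Mul(Rational(-177, 154), 28) = Rational(-354, 11)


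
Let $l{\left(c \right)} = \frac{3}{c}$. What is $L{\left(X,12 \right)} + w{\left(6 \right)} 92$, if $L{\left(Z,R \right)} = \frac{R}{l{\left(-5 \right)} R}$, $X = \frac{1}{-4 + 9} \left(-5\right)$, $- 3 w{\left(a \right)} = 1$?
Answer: $- \frac{97}{3} \approx -32.333$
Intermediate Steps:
$w{\left(a \right)} = - \frac{1}{3}$ ($w{\left(a \right)} = \left(- \frac{1}{3}\right) 1 = - \frac{1}{3}$)
$X = -1$ ($X = \frac{1}{5} \left(-5\right) = -1$)
$L{\left(Z,R \right)} = - \frac{5}{3}$ ($L{\left(Z,R \right)} = \frac{R}{\frac{3}{-5} R} = \frac{R}{3 \left(- \frac{1}{5}\right) R} = \frac{R}{\left(- \frac{3}{5}\right) R} = R \left(- \frac{5}{3 R}\right) = - \frac{5}{3}$)
$L{\left(X,12 \right)} + w{\left(6 \right)} 92 = - \frac{5}{3} - \frac{92}{3} = - \frac{97}{3}$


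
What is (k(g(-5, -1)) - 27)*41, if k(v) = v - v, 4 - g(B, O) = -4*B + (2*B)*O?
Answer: -1107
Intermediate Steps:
g(B, O) = 4 + 4*B - 2*B*O (g(B, O) = 4 - (-4*B + (2*B)*O) = 4 - (-4*B + 2*B*O) = 4 + (4*B - 2*B*O) = 4 + 4*B - 2*B*O)
k(v) = 0
(k(g(-5, -1)) - 27)*41 = (0 - 27)*41 = -27*41 = -1107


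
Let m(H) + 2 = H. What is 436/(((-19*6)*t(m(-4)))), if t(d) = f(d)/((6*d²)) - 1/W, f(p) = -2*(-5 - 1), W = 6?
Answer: 654/19 ≈ 34.421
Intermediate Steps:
m(H) = -2 + H
f(p) = 12 (f(p) = -2*(-6) = 12)
t(d) = -⅙ + 2/d² (t(d) = 12/((6*d²)) - 1/6 = 12*(1/(6*d²)) - 1*⅙ = 2/d² - ⅙ = -⅙ + 2/d²)
436/(((-19*6)*t(m(-4)))) = 436/(((-19*6)*(-⅙ + 2/(-2 - 4)²))) = 436/((-114*(-⅙ + 2/(-6)²))) = 436/((-114*(-⅙ + 2*(1/36)))) = 436/((-114*(-⅙ + 1/18))) = 436/((-114*(-⅑))) = 436/(38/3) = 436*(3/38) = 654/19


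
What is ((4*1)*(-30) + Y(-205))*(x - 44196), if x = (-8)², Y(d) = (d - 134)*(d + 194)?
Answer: -159272388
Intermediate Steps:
Y(d) = (-134 + d)*(194 + d)
x = 64
((4*1)*(-30) + Y(-205))*(x - 44196) = ((4*1)*(-30) + (-25996 + (-205)² + 60*(-205)))*(64 - 44196) = (4*(-30) + (-25996 + 42025 - 12300))*(-44132) = (-120 + 3729)*(-44132) = 3609*(-44132) = -159272388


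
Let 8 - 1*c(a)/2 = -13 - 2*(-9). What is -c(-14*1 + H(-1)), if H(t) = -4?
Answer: -6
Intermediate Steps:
c(a) = 6 (c(a) = 16 - 2*(-13 - 2*(-9)) = 16 - 2*(-13 + 18) = 16 - 2*5 = 16 - 10 = 6)
-c(-14*1 + H(-1)) = -1*6 = -6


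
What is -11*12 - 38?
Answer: -170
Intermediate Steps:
-11*12 - 38 = -132 - 38 = -170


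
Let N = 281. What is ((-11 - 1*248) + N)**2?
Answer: 484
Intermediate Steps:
((-11 - 1*248) + N)**2 = ((-11 - 1*248) + 281)**2 = ((-11 - 248) + 281)**2 = (-259 + 281)**2 = 22**2 = 484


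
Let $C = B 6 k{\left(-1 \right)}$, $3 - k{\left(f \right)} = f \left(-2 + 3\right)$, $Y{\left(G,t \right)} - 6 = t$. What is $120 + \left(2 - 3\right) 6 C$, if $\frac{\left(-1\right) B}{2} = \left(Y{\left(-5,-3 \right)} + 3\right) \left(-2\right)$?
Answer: $-3336$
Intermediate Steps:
$Y{\left(G,t \right)} = 6 + t$
$k{\left(f \right)} = 3 - f$ ($k{\left(f \right)} = 3 - f \left(-2 + 3\right) = 3 - f 1 = 3 - f$)
$B = 24$ ($B = - 2 \left(\left(6 - 3\right) + 3\right) \left(-2\right) = - 2 \left(3 + 3\right) \left(-2\right) = - 2 \cdot 6 \left(-2\right) = \left(-2\right) \left(-12\right) = 24$)
$C = 576$ ($C = 24 \cdot 6 \left(3 - -1\right) = 144 \left(3 + 1\right) = 144 \cdot 4 = 576$)
$120 + \left(2 - 3\right) 6 C = 120 + \left(2 - 3\right) 6 \cdot 576 = 120 + \left(-1\right) 6 \cdot 576 = 120 - 3456 = -3336$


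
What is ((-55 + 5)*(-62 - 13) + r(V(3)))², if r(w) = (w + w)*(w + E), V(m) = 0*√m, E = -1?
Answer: 14062500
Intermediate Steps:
V(m) = 0
r(w) = 2*w*(-1 + w) (r(w) = (w + w)*(w - 1) = (2*w)*(-1 + w) = 2*w*(-1 + w))
((-55 + 5)*(-62 - 13) + r(V(3)))² = ((-55 + 5)*(-62 - 13) + 2*0*(-1 + 0))² = (-50*(-75) + 2*0*(-1))² = (3750 + 0)² = 3750² = 14062500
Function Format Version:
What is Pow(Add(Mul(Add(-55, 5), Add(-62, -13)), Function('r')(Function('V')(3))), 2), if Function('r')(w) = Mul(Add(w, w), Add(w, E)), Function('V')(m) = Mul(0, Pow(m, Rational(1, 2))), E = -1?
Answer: 14062500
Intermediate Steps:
Function('V')(m) = 0
Function('r')(w) = Mul(2, w, Add(-1, w)) (Function('r')(w) = Mul(Add(w, w), Add(w, -1)) = Mul(Mul(2, w), Add(-1, w)) = Mul(2, w, Add(-1, w)))
Pow(Add(Mul(Add(-55, 5), Add(-62, -13)), Function('r')(Function('V')(3))), 2) = Pow(Add(Mul(Add(-55, 5), Add(-62, -13)), Mul(2, 0, Add(-1, 0))), 2) = Pow(Add(Mul(-50, -75), Mul(2, 0, -1)), 2) = Pow(Add(3750, 0), 2) = Pow(3750, 2) = 14062500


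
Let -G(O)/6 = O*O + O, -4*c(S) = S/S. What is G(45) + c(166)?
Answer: -49681/4 ≈ -12420.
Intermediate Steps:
c(S) = -¼ (c(S) = -S/(4*S) = -¼*1 = -¼)
G(O) = -6*O - 6*O² (G(O) = -6*(O*O + O) = -6*(O² + O) = -6*(O + O²) = -6*O - 6*O²)
G(45) + c(166) = -6*45*(1 + 45) - ¼ = -6*45*46 - ¼ = -12420 - ¼ = -49681/4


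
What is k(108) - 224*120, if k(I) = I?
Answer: -26772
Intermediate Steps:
k(108) - 224*120 = 108 - 224*120 = 108 - 26880 = -26772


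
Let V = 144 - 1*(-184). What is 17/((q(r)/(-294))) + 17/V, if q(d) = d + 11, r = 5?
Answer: -51221/164 ≈ -312.32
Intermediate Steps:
q(d) = 11 + d
V = 328 (V = 144 + 184 = 328)
17/((q(r)/(-294))) + 17/V = 17/(((11 + 5)/(-294))) + 17/328 = 17/((16*(-1/294))) + 17*(1/328) = 17/(-8/147) + 17/328 = 17*(-147/8) + 17/328 = -2499/8 + 17/328 = -51221/164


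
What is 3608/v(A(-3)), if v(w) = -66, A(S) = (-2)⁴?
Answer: -164/3 ≈ -54.667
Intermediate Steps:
A(S) = 16
3608/v(A(-3)) = 3608/(-66) = 3608*(-1/66) = -164/3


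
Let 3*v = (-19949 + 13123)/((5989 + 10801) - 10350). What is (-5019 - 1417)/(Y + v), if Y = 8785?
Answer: -62171760/84859687 ≈ -0.73264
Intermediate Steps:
v = -3413/9660 (v = ((-19949 + 13123)/((5989 + 10801) - 10350))/3 = (-6826/(16790 - 10350))/3 = (-6826/6440)/3 = (-6826*1/6440)/3 = (1/3)*(-3413/3220) = -3413/9660 ≈ -0.35331)
(-5019 - 1417)/(Y + v) = (-5019 - 1417)/(8785 - 3413/9660) = -6436/84859687/9660 = -6436*9660/84859687 = -62171760/84859687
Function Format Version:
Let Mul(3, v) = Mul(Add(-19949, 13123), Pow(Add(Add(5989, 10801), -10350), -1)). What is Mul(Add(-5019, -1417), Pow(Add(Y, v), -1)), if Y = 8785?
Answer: Rational(-62171760, 84859687) ≈ -0.73264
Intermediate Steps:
v = Rational(-3413, 9660) (v = Mul(Rational(1, 3), Mul(Add(-19949, 13123), Pow(Add(Add(5989, 10801), -10350), -1))) = Mul(Rational(1, 3), Mul(-6826, Pow(Add(16790, -10350), -1))) = Mul(Rational(1, 3), Mul(-6826, Pow(6440, -1))) = Mul(Rational(1, 3), Mul(-6826, Rational(1, 6440))) = Mul(Rational(1, 3), Rational(-3413, 3220)) = Rational(-3413, 9660) ≈ -0.35331)
Mul(Add(-5019, -1417), Pow(Add(Y, v), -1)) = Mul(Add(-5019, -1417), Pow(Add(8785, Rational(-3413, 9660)), -1)) = Mul(-6436, Pow(Rational(84859687, 9660), -1)) = Mul(-6436, Rational(9660, 84859687)) = Rational(-62171760, 84859687)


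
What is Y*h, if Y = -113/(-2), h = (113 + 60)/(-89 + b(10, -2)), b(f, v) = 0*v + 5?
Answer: -19549/168 ≈ -116.36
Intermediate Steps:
b(f, v) = 5 (b(f, v) = 0 + 5 = 5)
h = -173/84 (h = (113 + 60)/(-89 + 5) = 173/(-84) = 173*(-1/84) = -173/84 ≈ -2.0595)
Y = 113/2 (Y = -113*(-1/2) = 113/2 ≈ 56.500)
Y*h = (113/2)*(-173/84) = -19549/168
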